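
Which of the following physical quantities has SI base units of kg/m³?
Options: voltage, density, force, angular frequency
Checking the SI base units of each option:
  voltage (V = IR): kg·m²/(s³·A)  ✗
  density (ρ = m/V): kg/m³  ✓ matches
  force (F = ma): kg·m/s²  ✗
  angular frequency (ω = 2πf): 1/s  ✗

Only density has units kg/m³.

Answer: density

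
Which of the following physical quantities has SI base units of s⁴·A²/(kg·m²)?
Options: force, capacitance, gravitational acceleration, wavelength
Checking the SI base units of each option:
  force (F = ma): kg·m/s²  ✗
  capacitance (C = Q/V): s⁴·A²/(kg·m²)  ✓ matches
  gravitational acceleration (g = GM/r²): m/s²  ✗
  wavelength (λ = v/f): m  ✗

Only capacitance has units s⁴·A²/(kg·m²).

Answer: capacitance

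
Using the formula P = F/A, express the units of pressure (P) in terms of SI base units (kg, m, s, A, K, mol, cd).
Units of each symbol in P = F/A:
  F (force): kg·m/s²
  A (area): m²  → in the denominator, contributes 1/m²

Multiplying the contributions: [kg·m/s²] · [1/m²]
Adding exponents of each base unit: kg: 1, m: -1, s: -2
SI base units of pressure: kg/(m·s²)

Answer: kg/(m·s²)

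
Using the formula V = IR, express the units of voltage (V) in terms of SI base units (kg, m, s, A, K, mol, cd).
Units of each symbol in V = IR:
  I (current): A
  R (resistance, in ohms): kg·m²/(s³·A²)

Multiplying the contributions: [A] · [kg·m²/(s³·A²)]
Adding exponents of each base unit: kg: 1, m: 2, s: -3, A: -1
SI base units of voltage: kg·m²/(s³·A)

Answer: kg·m²/(s³·A)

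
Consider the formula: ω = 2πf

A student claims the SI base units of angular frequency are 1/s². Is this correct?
Units of each symbol in ω = 2πf:
  f (frequency): 1/s
  The factor 2π is dimensionless.

Multiplying the contributions: [1/s]
Adding exponents of each base unit: s: -1
SI base units of angular frequency: 1/s

The claimed units 1/s² (exponents s: -2) do not match the derived units 1/s (exponents s: -1), so the claim is incorrect.

Answer: No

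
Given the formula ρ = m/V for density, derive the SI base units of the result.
Units of each symbol in ρ = m/V:
  m (mass): kg
  V (volume): m³  → in the denominator, contributes 1/m³

Multiplying the contributions: [kg] · [1/m³]
Adding exponents of each base unit: kg: 1, m: -3
SI base units of density: kg/m³

Answer: kg/m³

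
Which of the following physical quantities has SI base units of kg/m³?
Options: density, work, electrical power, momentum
Checking the SI base units of each option:
  density (ρ = m/V): kg/m³  ✓ matches
  work (W = Fd): kg·m²/s²  ✗
  electrical power (P = IV): kg·m²/s³  ✗
  momentum (p = mv): kg·m/s  ✗

Only density has units kg/m³.

Answer: density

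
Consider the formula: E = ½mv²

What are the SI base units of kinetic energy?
Units of each symbol in E = ½mv²:
  m (mass): kg
  v (speed): m/s  → to the power 2, contributes m²/s²
  The factor ½ is dimensionless.

Multiplying the contributions: [kg] · [m²/s²]
Adding exponents of each base unit: kg: 1, m: 2, s: -2
SI base units of kinetic energy: kg·m²/s²

Answer: kg·m²/s²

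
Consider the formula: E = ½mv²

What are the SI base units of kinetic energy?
Units of each symbol in E = ½mv²:
  m (mass): kg
  v (speed): m/s  → to the power 2, contributes m²/s²
  The factor ½ is dimensionless.

Multiplying the contributions: [kg] · [m²/s²]
Adding exponents of each base unit: kg: 1, m: 2, s: -2
SI base units of kinetic energy: kg·m²/s²

Answer: kg·m²/s²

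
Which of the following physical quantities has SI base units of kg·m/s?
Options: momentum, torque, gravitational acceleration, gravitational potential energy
Checking the SI base units of each option:
  momentum (p = mv): kg·m/s  ✓ matches
  torque (τ = Fr): kg·m²/s²  ✗
  gravitational acceleration (g = GM/r²): m/s²  ✗
  gravitational potential energy (U = -GMm/r): kg·m²/s²  ✗

Only momentum has units kg·m/s.

Answer: momentum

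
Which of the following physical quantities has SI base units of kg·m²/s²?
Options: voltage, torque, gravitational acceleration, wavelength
Checking the SI base units of each option:
  voltage (V = IR): kg·m²/(s³·A)  ✗
  torque (τ = Fr): kg·m²/s²  ✓ matches
  gravitational acceleration (g = GM/r²): m/s²  ✗
  wavelength (λ = v/f): m  ✗

Only torque has units kg·m²/s².

Answer: torque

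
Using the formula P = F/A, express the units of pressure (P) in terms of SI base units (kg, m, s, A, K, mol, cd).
Units of each symbol in P = F/A:
  F (force): kg·m/s²
  A (area): m²  → in the denominator, contributes 1/m²

Multiplying the contributions: [kg·m/s²] · [1/m²]
Adding exponents of each base unit: kg: 1, m: -1, s: -2
SI base units of pressure: kg/(m·s²)

Answer: kg/(m·s²)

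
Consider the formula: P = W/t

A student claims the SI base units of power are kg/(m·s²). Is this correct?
Units of each symbol in P = W/t:
  W (work): kg·m²/s²
  t (time): s  → in the denominator, contributes 1/s

Multiplying the contributions: [kg·m²/s²] · [1/s]
Adding exponents of each base unit: kg: 1, m: 2, s: -3
SI base units of power: kg·m²/s³

The claimed units kg/(m·s²) (exponents kg: 1, m: -1, s: -2) do not match the derived units kg·m²/s³ (exponents kg: 1, m: 2, s: -3), so the claim is incorrect.

Answer: No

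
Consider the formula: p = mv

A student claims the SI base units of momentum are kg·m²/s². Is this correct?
Units of each symbol in p = mv:
  m (mass): kg
  v (velocity): m/s

Multiplying the contributions: [kg] · [m/s]
Adding exponents of each base unit: kg: 1, m: 1, s: -1
SI base units of momentum: kg·m/s

The claimed units kg·m²/s² (exponents kg: 1, m: 2, s: -2) do not match the derived units kg·m/s (exponents kg: 1, m: 1, s: -1), so the claim is incorrect.

Answer: No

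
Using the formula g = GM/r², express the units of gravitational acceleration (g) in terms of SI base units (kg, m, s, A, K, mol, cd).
Units of each symbol in g = GM/r²:
  G (gravitational constant): m³/(kg·s²)
  M (mass): kg
  r (distance): m  → to the power 2 in the denominator, contributes 1/m²

Multiplying the contributions: [m³/(kg·s²)] · [kg] · [1/m²]
Adding exponents of each base unit: m: 1, s: -2
SI base units of gravitational acceleration: m/s²

Answer: m/s²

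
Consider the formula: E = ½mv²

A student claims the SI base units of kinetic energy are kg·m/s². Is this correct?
Units of each symbol in E = ½mv²:
  m (mass): kg
  v (speed): m/s  → to the power 2, contributes m²/s²
  The factor ½ is dimensionless.

Multiplying the contributions: [kg] · [m²/s²]
Adding exponents of each base unit: kg: 1, m: 2, s: -2
SI base units of kinetic energy: kg·m²/s²

The claimed units kg·m/s² (exponents kg: 1, m: 1, s: -2) do not match the derived units kg·m²/s² (exponents kg: 1, m: 2, s: -2), so the claim is incorrect.

Answer: No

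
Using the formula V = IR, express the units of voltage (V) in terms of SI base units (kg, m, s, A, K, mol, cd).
Units of each symbol in V = IR:
  I (current): A
  R (resistance, in ohms): kg·m²/(s³·A²)

Multiplying the contributions: [A] · [kg·m²/(s³·A²)]
Adding exponents of each base unit: kg: 1, m: 2, s: -3, A: -1
SI base units of voltage: kg·m²/(s³·A)

Answer: kg·m²/(s³·A)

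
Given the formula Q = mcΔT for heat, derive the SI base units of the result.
Units of each symbol in Q = mcΔT:
  m (mass): kg
  c (specific heat capacity, in J/(kg·K)): m²/(s²·K)
  ΔT (temperature change): K

Multiplying the contributions: [kg] · [m²/(s²·K)] · [K]
Adding exponents of each base unit: kg: 1, m: 2, s: -2
SI base units of heat: kg·m²/s²

Answer: kg·m²/s²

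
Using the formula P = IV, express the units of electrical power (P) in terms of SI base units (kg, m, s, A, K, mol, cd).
Units of each symbol in P = IV:
  I (current): A
  V (voltage, in volts): kg·m²/(s³·A)

Multiplying the contributions: [A] · [kg·m²/(s³·A)]
Adding exponents of each base unit: kg: 1, m: 2, s: -3
SI base units of electrical power: kg·m²/s³

Answer: kg·m²/s³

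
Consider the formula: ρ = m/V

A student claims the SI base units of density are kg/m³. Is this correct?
Units of each symbol in ρ = m/V:
  m (mass): kg
  V (volume): m³  → in the denominator, contributes 1/m³

Multiplying the contributions: [kg] · [1/m³]
Adding exponents of each base unit: kg: 1, m: -3
SI base units of density: kg/m³

The claimed units kg/m³ match the derived units, so the claim is correct.

Answer: Yes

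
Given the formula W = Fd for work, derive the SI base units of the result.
Units of each symbol in W = Fd:
  F (force): kg·m/s²
  d (displacement): m

Multiplying the contributions: [kg·m/s²] · [m]
Adding exponents of each base unit: kg: 1, m: 2, s: -2
SI base units of work: kg·m²/s²

Answer: kg·m²/s²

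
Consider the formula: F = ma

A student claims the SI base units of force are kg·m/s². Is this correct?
Units of each symbol in F = ma:
  m (mass): kg
  a (acceleration): m/s²

Multiplying the contributions: [kg] · [m/s²]
Adding exponents of each base unit: kg: 1, m: 1, s: -2
SI base units of force: kg·m/s²

The claimed units kg·m/s² match the derived units, so the claim is correct.

Answer: Yes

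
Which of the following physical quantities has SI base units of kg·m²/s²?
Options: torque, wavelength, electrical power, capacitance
Checking the SI base units of each option:
  torque (τ = Fr): kg·m²/s²  ✓ matches
  wavelength (λ = v/f): m  ✗
  electrical power (P = IV): kg·m²/s³  ✗
  capacitance (C = Q/V): s⁴·A²/(kg·m²)  ✗

Only torque has units kg·m²/s².

Answer: torque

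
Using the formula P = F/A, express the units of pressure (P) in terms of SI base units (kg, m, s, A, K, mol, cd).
Units of each symbol in P = F/A:
  F (force): kg·m/s²
  A (area): m²  → in the denominator, contributes 1/m²

Multiplying the contributions: [kg·m/s²] · [1/m²]
Adding exponents of each base unit: kg: 1, m: -1, s: -2
SI base units of pressure: kg/(m·s²)

Answer: kg/(m·s²)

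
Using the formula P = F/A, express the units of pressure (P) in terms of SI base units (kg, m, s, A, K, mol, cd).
Units of each symbol in P = F/A:
  F (force): kg·m/s²
  A (area): m²  → in the denominator, contributes 1/m²

Multiplying the contributions: [kg·m/s²] · [1/m²]
Adding exponents of each base unit: kg: 1, m: -1, s: -2
SI base units of pressure: kg/(m·s²)

Answer: kg/(m·s²)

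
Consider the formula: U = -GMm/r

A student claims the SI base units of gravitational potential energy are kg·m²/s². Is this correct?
Units of each symbol in U = -GMm/r:
  G (gravitational constant): m³/(kg·s²)
  M (mass): kg
  m (mass): kg
  r (distance): m  → in the denominator, contributes 1/m
  The minus sign does not affect the units.

Multiplying the contributions: [m³/(kg·s²)] · [kg] · [kg] · [1/m]
Adding exponents of each base unit: kg: 1, m: 2, s: -2
SI base units of gravitational potential energy: kg·m²/s²

The claimed units kg·m²/s² match the derived units, so the claim is correct.

Answer: Yes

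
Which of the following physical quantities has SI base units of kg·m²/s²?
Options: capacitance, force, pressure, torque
Checking the SI base units of each option:
  capacitance (C = Q/V): s⁴·A²/(kg·m²)  ✗
  force (F = ma): kg·m/s²  ✗
  pressure (P = F/A): kg/(m·s²)  ✗
  torque (τ = Fr): kg·m²/s²  ✓ matches

Only torque has units kg·m²/s².

Answer: torque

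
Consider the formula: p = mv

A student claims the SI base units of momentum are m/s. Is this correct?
Units of each symbol in p = mv:
  m (mass): kg
  v (velocity): m/s

Multiplying the contributions: [kg] · [m/s]
Adding exponents of each base unit: kg: 1, m: 1, s: -1
SI base units of momentum: kg·m/s

The claimed units m/s (exponents m: 1, s: -1) do not match the derived units kg·m/s (exponents kg: 1, m: 1, s: -1), so the claim is incorrect.

Answer: No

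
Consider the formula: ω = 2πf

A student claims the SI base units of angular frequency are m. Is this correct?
Units of each symbol in ω = 2πf:
  f (frequency): 1/s
  The factor 2π is dimensionless.

Multiplying the contributions: [1/s]
Adding exponents of each base unit: s: -1
SI base units of angular frequency: 1/s

The claimed units m (exponents m: 1) do not match the derived units 1/s (exponents s: -1), so the claim is incorrect.

Answer: No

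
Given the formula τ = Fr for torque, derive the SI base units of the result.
Units of each symbol in τ = Fr:
  F (force): kg·m/s²
  r (lever arm): m

Multiplying the contributions: [kg·m/s²] · [m]
Adding exponents of each base unit: kg: 1, m: 2, s: -2
SI base units of torque: kg·m²/s²

Answer: kg·m²/s²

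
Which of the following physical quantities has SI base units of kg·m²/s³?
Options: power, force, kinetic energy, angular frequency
Checking the SI base units of each option:
  power (P = W/t): kg·m²/s³  ✓ matches
  force (F = ma): kg·m/s²  ✗
  kinetic energy (E = ½mv²): kg·m²/s²  ✗
  angular frequency (ω = 2πf): 1/s  ✗

Only power has units kg·m²/s³.

Answer: power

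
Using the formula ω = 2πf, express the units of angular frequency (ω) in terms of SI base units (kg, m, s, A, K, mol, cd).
Units of each symbol in ω = 2πf:
  f (frequency): 1/s
  The factor 2π is dimensionless.

Multiplying the contributions: [1/s]
Adding exponents of each base unit: s: -1
SI base units of angular frequency: 1/s

Answer: 1/s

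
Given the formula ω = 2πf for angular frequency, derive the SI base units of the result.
Units of each symbol in ω = 2πf:
  f (frequency): 1/s
  The factor 2π is dimensionless.

Multiplying the contributions: [1/s]
Adding exponents of each base unit: s: -1
SI base units of angular frequency: 1/s

Answer: 1/s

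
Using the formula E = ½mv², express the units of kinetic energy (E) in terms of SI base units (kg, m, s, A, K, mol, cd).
Units of each symbol in E = ½mv²:
  m (mass): kg
  v (speed): m/s  → to the power 2, contributes m²/s²
  The factor ½ is dimensionless.

Multiplying the contributions: [kg] · [m²/s²]
Adding exponents of each base unit: kg: 1, m: 2, s: -2
SI base units of kinetic energy: kg·m²/s²

Answer: kg·m²/s²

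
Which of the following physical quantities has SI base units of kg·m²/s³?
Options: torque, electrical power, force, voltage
Checking the SI base units of each option:
  torque (τ = Fr): kg·m²/s²  ✗
  electrical power (P = IV): kg·m²/s³  ✓ matches
  force (F = ma): kg·m/s²  ✗
  voltage (V = IR): kg·m²/(s³·A)  ✗

Only electrical power has units kg·m²/s³.

Answer: electrical power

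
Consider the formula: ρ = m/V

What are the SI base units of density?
Units of each symbol in ρ = m/V:
  m (mass): kg
  V (volume): m³  → in the denominator, contributes 1/m³

Multiplying the contributions: [kg] · [1/m³]
Adding exponents of each base unit: kg: 1, m: -3
SI base units of density: kg/m³

Answer: kg/m³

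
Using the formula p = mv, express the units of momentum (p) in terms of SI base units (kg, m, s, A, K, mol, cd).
Units of each symbol in p = mv:
  m (mass): kg
  v (velocity): m/s

Multiplying the contributions: [kg] · [m/s]
Adding exponents of each base unit: kg: 1, m: 1, s: -1
SI base units of momentum: kg·m/s

Answer: kg·m/s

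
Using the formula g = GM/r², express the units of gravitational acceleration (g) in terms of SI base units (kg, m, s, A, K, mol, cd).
Units of each symbol in g = GM/r²:
  G (gravitational constant): m³/(kg·s²)
  M (mass): kg
  r (distance): m  → to the power 2 in the denominator, contributes 1/m²

Multiplying the contributions: [m³/(kg·s²)] · [kg] · [1/m²]
Adding exponents of each base unit: m: 1, s: -2
SI base units of gravitational acceleration: m/s²

Answer: m/s²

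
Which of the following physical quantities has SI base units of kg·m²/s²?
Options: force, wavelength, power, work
Checking the SI base units of each option:
  force (F = ma): kg·m/s²  ✗
  wavelength (λ = v/f): m  ✗
  power (P = W/t): kg·m²/s³  ✗
  work (W = Fd): kg·m²/s²  ✓ matches

Only work has units kg·m²/s².

Answer: work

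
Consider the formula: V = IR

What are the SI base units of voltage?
Units of each symbol in V = IR:
  I (current): A
  R (resistance, in ohms): kg·m²/(s³·A²)

Multiplying the contributions: [A] · [kg·m²/(s³·A²)]
Adding exponents of each base unit: kg: 1, m: 2, s: -3, A: -1
SI base units of voltage: kg·m²/(s³·A)

Answer: kg·m²/(s³·A)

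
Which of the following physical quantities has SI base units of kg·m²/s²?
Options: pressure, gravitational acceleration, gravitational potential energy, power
Checking the SI base units of each option:
  pressure (P = F/A): kg/(m·s²)  ✗
  gravitational acceleration (g = GM/r²): m/s²  ✗
  gravitational potential energy (U = -GMm/r): kg·m²/s²  ✓ matches
  power (P = W/t): kg·m²/s³  ✗

Only gravitational potential energy has units kg·m²/s².

Answer: gravitational potential energy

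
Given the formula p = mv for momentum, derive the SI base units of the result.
Units of each symbol in p = mv:
  m (mass): kg
  v (velocity): m/s

Multiplying the contributions: [kg] · [m/s]
Adding exponents of each base unit: kg: 1, m: 1, s: -1
SI base units of momentum: kg·m/s

Answer: kg·m/s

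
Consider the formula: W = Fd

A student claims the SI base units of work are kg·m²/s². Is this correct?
Units of each symbol in W = Fd:
  F (force): kg·m/s²
  d (displacement): m

Multiplying the contributions: [kg·m/s²] · [m]
Adding exponents of each base unit: kg: 1, m: 2, s: -2
SI base units of work: kg·m²/s²

The claimed units kg·m²/s² match the derived units, so the claim is correct.

Answer: Yes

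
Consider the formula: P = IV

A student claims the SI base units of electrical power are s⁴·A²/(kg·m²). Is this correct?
Units of each symbol in P = IV:
  I (current): A
  V (voltage, in volts): kg·m²/(s³·A)

Multiplying the contributions: [A] · [kg·m²/(s³·A)]
Adding exponents of each base unit: kg: 1, m: 2, s: -3
SI base units of electrical power: kg·m²/s³

The claimed units s⁴·A²/(kg·m²) (exponents kg: -1, m: -2, s: 4, A: 2) do not match the derived units kg·m²/s³ (exponents kg: 1, m: 2, s: -3), so the claim is incorrect.

Answer: No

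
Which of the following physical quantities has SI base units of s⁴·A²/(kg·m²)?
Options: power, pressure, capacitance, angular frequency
Checking the SI base units of each option:
  power (P = W/t): kg·m²/s³  ✗
  pressure (P = F/A): kg/(m·s²)  ✗
  capacitance (C = Q/V): s⁴·A²/(kg·m²)  ✓ matches
  angular frequency (ω = 2πf): 1/s  ✗

Only capacitance has units s⁴·A²/(kg·m²).

Answer: capacitance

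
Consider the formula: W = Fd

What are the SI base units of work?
Units of each symbol in W = Fd:
  F (force): kg·m/s²
  d (displacement): m

Multiplying the contributions: [kg·m/s²] · [m]
Adding exponents of each base unit: kg: 1, m: 2, s: -2
SI base units of work: kg·m²/s²

Answer: kg·m²/s²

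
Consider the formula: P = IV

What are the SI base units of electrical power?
Units of each symbol in P = IV:
  I (current): A
  V (voltage, in volts): kg·m²/(s³·A)

Multiplying the contributions: [A] · [kg·m²/(s³·A)]
Adding exponents of each base unit: kg: 1, m: 2, s: -3
SI base units of electrical power: kg·m²/s³

Answer: kg·m²/s³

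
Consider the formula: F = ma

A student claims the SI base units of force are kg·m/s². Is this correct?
Units of each symbol in F = ma:
  m (mass): kg
  a (acceleration): m/s²

Multiplying the contributions: [kg] · [m/s²]
Adding exponents of each base unit: kg: 1, m: 1, s: -2
SI base units of force: kg·m/s²

The claimed units kg·m/s² match the derived units, so the claim is correct.

Answer: Yes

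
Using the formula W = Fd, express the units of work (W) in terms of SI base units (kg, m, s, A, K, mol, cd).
Units of each symbol in W = Fd:
  F (force): kg·m/s²
  d (displacement): m

Multiplying the contributions: [kg·m/s²] · [m]
Adding exponents of each base unit: kg: 1, m: 2, s: -2
SI base units of work: kg·m²/s²

Answer: kg·m²/s²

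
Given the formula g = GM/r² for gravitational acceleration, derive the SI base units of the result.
Units of each symbol in g = GM/r²:
  G (gravitational constant): m³/(kg·s²)
  M (mass): kg
  r (distance): m  → to the power 2 in the denominator, contributes 1/m²

Multiplying the contributions: [m³/(kg·s²)] · [kg] · [1/m²]
Adding exponents of each base unit: m: 1, s: -2
SI base units of gravitational acceleration: m/s²

Answer: m/s²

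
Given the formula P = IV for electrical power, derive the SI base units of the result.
Units of each symbol in P = IV:
  I (current): A
  V (voltage, in volts): kg·m²/(s³·A)

Multiplying the contributions: [A] · [kg·m²/(s³·A)]
Adding exponents of each base unit: kg: 1, m: 2, s: -3
SI base units of electrical power: kg·m²/s³

Answer: kg·m²/s³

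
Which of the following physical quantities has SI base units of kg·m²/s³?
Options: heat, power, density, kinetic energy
Checking the SI base units of each option:
  heat (Q = mcΔT): kg·m²/s²  ✗
  power (P = W/t): kg·m²/s³  ✓ matches
  density (ρ = m/V): kg/m³  ✗
  kinetic energy (E = ½mv²): kg·m²/s²  ✗

Only power has units kg·m²/s³.

Answer: power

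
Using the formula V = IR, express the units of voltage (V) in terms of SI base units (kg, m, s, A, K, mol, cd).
Units of each symbol in V = IR:
  I (current): A
  R (resistance, in ohms): kg·m²/(s³·A²)

Multiplying the contributions: [A] · [kg·m²/(s³·A²)]
Adding exponents of each base unit: kg: 1, m: 2, s: -3, A: -1
SI base units of voltage: kg·m²/(s³·A)

Answer: kg·m²/(s³·A)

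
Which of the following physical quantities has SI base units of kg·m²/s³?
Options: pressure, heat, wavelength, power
Checking the SI base units of each option:
  pressure (P = F/A): kg/(m·s²)  ✗
  heat (Q = mcΔT): kg·m²/s²  ✗
  wavelength (λ = v/f): m  ✗
  power (P = W/t): kg·m²/s³  ✓ matches

Only power has units kg·m²/s³.

Answer: power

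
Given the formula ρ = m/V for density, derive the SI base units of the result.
Units of each symbol in ρ = m/V:
  m (mass): kg
  V (volume): m³  → in the denominator, contributes 1/m³

Multiplying the contributions: [kg] · [1/m³]
Adding exponents of each base unit: kg: 1, m: -3
SI base units of density: kg/m³

Answer: kg/m³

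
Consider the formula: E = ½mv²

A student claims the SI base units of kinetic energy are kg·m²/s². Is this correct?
Units of each symbol in E = ½mv²:
  m (mass): kg
  v (speed): m/s  → to the power 2, contributes m²/s²
  The factor ½ is dimensionless.

Multiplying the contributions: [kg] · [m²/s²]
Adding exponents of each base unit: kg: 1, m: 2, s: -2
SI base units of kinetic energy: kg·m²/s²

The claimed units kg·m²/s² match the derived units, so the claim is correct.

Answer: Yes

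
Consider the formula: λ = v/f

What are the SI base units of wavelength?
Units of each symbol in λ = v/f:
  v (wave speed): m/s
  f (frequency): 1/s  → in the denominator, contributes s

Multiplying the contributions: [m/s] · [s]
Adding exponents of each base unit: m: 1
SI base units of wavelength: m

Answer: m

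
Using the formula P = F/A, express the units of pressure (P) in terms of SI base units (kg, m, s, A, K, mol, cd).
Units of each symbol in P = F/A:
  F (force): kg·m/s²
  A (area): m²  → in the denominator, contributes 1/m²

Multiplying the contributions: [kg·m/s²] · [1/m²]
Adding exponents of each base unit: kg: 1, m: -1, s: -2
SI base units of pressure: kg/(m·s²)

Answer: kg/(m·s²)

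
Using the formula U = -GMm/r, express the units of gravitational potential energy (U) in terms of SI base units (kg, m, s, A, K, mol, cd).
Units of each symbol in U = -GMm/r:
  G (gravitational constant): m³/(kg·s²)
  M (mass): kg
  m (mass): kg
  r (distance): m  → in the denominator, contributes 1/m
  The minus sign does not affect the units.

Multiplying the contributions: [m³/(kg·s²)] · [kg] · [kg] · [1/m]
Adding exponents of each base unit: kg: 1, m: 2, s: -2
SI base units of gravitational potential energy: kg·m²/s²

Answer: kg·m²/s²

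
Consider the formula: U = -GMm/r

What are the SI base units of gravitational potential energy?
Units of each symbol in U = -GMm/r:
  G (gravitational constant): m³/(kg·s²)
  M (mass): kg
  m (mass): kg
  r (distance): m  → in the denominator, contributes 1/m
  The minus sign does not affect the units.

Multiplying the contributions: [m³/(kg·s²)] · [kg] · [kg] · [1/m]
Adding exponents of each base unit: kg: 1, m: 2, s: -2
SI base units of gravitational potential energy: kg·m²/s²

Answer: kg·m²/s²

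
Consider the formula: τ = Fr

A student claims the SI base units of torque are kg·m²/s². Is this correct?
Units of each symbol in τ = Fr:
  F (force): kg·m/s²
  r (lever arm): m

Multiplying the contributions: [kg·m/s²] · [m]
Adding exponents of each base unit: kg: 1, m: 2, s: -2
SI base units of torque: kg·m²/s²

The claimed units kg·m²/s² match the derived units, so the claim is correct.

Answer: Yes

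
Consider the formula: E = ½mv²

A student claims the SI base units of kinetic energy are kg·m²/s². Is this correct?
Units of each symbol in E = ½mv²:
  m (mass): kg
  v (speed): m/s  → to the power 2, contributes m²/s²
  The factor ½ is dimensionless.

Multiplying the contributions: [kg] · [m²/s²]
Adding exponents of each base unit: kg: 1, m: 2, s: -2
SI base units of kinetic energy: kg·m²/s²

The claimed units kg·m²/s² match the derived units, so the claim is correct.

Answer: Yes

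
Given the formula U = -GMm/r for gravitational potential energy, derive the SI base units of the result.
Units of each symbol in U = -GMm/r:
  G (gravitational constant): m³/(kg·s²)
  M (mass): kg
  m (mass): kg
  r (distance): m  → in the denominator, contributes 1/m
  The minus sign does not affect the units.

Multiplying the contributions: [m³/(kg·s²)] · [kg] · [kg] · [1/m]
Adding exponents of each base unit: kg: 1, m: 2, s: -2
SI base units of gravitational potential energy: kg·m²/s²

Answer: kg·m²/s²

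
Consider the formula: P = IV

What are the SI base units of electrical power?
Units of each symbol in P = IV:
  I (current): A
  V (voltage, in volts): kg·m²/(s³·A)

Multiplying the contributions: [A] · [kg·m²/(s³·A)]
Adding exponents of each base unit: kg: 1, m: 2, s: -3
SI base units of electrical power: kg·m²/s³

Answer: kg·m²/s³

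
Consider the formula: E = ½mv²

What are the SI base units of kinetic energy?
Units of each symbol in E = ½mv²:
  m (mass): kg
  v (speed): m/s  → to the power 2, contributes m²/s²
  The factor ½ is dimensionless.

Multiplying the contributions: [kg] · [m²/s²]
Adding exponents of each base unit: kg: 1, m: 2, s: -2
SI base units of kinetic energy: kg·m²/s²

Answer: kg·m²/s²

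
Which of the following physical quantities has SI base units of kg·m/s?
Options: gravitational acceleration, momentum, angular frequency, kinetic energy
Checking the SI base units of each option:
  gravitational acceleration (g = GM/r²): m/s²  ✗
  momentum (p = mv): kg·m/s  ✓ matches
  angular frequency (ω = 2πf): 1/s  ✗
  kinetic energy (E = ½mv²): kg·m²/s²  ✗

Only momentum has units kg·m/s.

Answer: momentum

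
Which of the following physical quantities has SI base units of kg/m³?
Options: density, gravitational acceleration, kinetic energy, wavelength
Checking the SI base units of each option:
  density (ρ = m/V): kg/m³  ✓ matches
  gravitational acceleration (g = GM/r²): m/s²  ✗
  kinetic energy (E = ½mv²): kg·m²/s²  ✗
  wavelength (λ = v/f): m  ✗

Only density has units kg/m³.

Answer: density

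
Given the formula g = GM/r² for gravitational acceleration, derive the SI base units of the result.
Units of each symbol in g = GM/r²:
  G (gravitational constant): m³/(kg·s²)
  M (mass): kg
  r (distance): m  → to the power 2 in the denominator, contributes 1/m²

Multiplying the contributions: [m³/(kg·s²)] · [kg] · [1/m²]
Adding exponents of each base unit: m: 1, s: -2
SI base units of gravitational acceleration: m/s²

Answer: m/s²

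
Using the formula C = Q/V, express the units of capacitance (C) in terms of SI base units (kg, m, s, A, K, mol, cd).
Units of each symbol in C = Q/V:
  Q (charge, in coulombs): s·A
  V (voltage, in volts): kg·m²/(s³·A)  → in the denominator, contributes s³·A/(kg·m²)

Multiplying the contributions: [s·A] · [s³·A/(kg·m²)]
Adding exponents of each base unit: kg: -1, m: -2, s: 4, A: 2
SI base units of capacitance: s⁴·A²/(kg·m²)

Answer: s⁴·A²/(kg·m²)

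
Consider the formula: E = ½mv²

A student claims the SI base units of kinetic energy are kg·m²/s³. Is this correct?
Units of each symbol in E = ½mv²:
  m (mass): kg
  v (speed): m/s  → to the power 2, contributes m²/s²
  The factor ½ is dimensionless.

Multiplying the contributions: [kg] · [m²/s²]
Adding exponents of each base unit: kg: 1, m: 2, s: -2
SI base units of kinetic energy: kg·m²/s²

The claimed units kg·m²/s³ (exponents kg: 1, m: 2, s: -3) do not match the derived units kg·m²/s² (exponents kg: 1, m: 2, s: -2), so the claim is incorrect.

Answer: No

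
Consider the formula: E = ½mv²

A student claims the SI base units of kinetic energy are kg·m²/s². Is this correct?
Units of each symbol in E = ½mv²:
  m (mass): kg
  v (speed): m/s  → to the power 2, contributes m²/s²
  The factor ½ is dimensionless.

Multiplying the contributions: [kg] · [m²/s²]
Adding exponents of each base unit: kg: 1, m: 2, s: -2
SI base units of kinetic energy: kg·m²/s²

The claimed units kg·m²/s² match the derived units, so the claim is correct.

Answer: Yes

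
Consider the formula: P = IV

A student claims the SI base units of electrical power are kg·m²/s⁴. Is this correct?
Units of each symbol in P = IV:
  I (current): A
  V (voltage, in volts): kg·m²/(s³·A)

Multiplying the contributions: [A] · [kg·m²/(s³·A)]
Adding exponents of each base unit: kg: 1, m: 2, s: -3
SI base units of electrical power: kg·m²/s³

The claimed units kg·m²/s⁴ (exponents kg: 1, m: 2, s: -4) do not match the derived units kg·m²/s³ (exponents kg: 1, m: 2, s: -3), so the claim is incorrect.

Answer: No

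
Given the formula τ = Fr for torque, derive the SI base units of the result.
Units of each symbol in τ = Fr:
  F (force): kg·m/s²
  r (lever arm): m

Multiplying the contributions: [kg·m/s²] · [m]
Adding exponents of each base unit: kg: 1, m: 2, s: -2
SI base units of torque: kg·m²/s²

Answer: kg·m²/s²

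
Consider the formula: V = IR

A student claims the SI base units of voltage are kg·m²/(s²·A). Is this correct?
Units of each symbol in V = IR:
  I (current): A
  R (resistance, in ohms): kg·m²/(s³·A²)

Multiplying the contributions: [A] · [kg·m²/(s³·A²)]
Adding exponents of each base unit: kg: 1, m: 2, s: -3, A: -1
SI base units of voltage: kg·m²/(s³·A)

The claimed units kg·m²/(s²·A) (exponents kg: 1, m: 2, s: -2, A: -1) do not match the derived units kg·m²/(s³·A) (exponents kg: 1, m: 2, s: -3, A: -1), so the claim is incorrect.

Answer: No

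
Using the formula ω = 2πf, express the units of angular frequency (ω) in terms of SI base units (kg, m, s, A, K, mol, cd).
Units of each symbol in ω = 2πf:
  f (frequency): 1/s
  The factor 2π is dimensionless.

Multiplying the contributions: [1/s]
Adding exponents of each base unit: s: -1
SI base units of angular frequency: 1/s

Answer: 1/s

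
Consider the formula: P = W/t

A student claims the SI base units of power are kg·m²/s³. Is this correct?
Units of each symbol in P = W/t:
  W (work): kg·m²/s²
  t (time): s  → in the denominator, contributes 1/s

Multiplying the contributions: [kg·m²/s²] · [1/s]
Adding exponents of each base unit: kg: 1, m: 2, s: -3
SI base units of power: kg·m²/s³

The claimed units kg·m²/s³ match the derived units, so the claim is correct.

Answer: Yes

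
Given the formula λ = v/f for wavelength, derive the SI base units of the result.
Units of each symbol in λ = v/f:
  v (wave speed): m/s
  f (frequency): 1/s  → in the denominator, contributes s

Multiplying the contributions: [m/s] · [s]
Adding exponents of each base unit: m: 1
SI base units of wavelength: m

Answer: m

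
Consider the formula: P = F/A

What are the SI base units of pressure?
Units of each symbol in P = F/A:
  F (force): kg·m/s²
  A (area): m²  → in the denominator, contributes 1/m²

Multiplying the contributions: [kg·m/s²] · [1/m²]
Adding exponents of each base unit: kg: 1, m: -1, s: -2
SI base units of pressure: kg/(m·s²)

Answer: kg/(m·s²)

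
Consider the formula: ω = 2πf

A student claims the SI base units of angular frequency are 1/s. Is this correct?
Units of each symbol in ω = 2πf:
  f (frequency): 1/s
  The factor 2π is dimensionless.

Multiplying the contributions: [1/s]
Adding exponents of each base unit: s: -1
SI base units of angular frequency: 1/s

The claimed units 1/s match the derived units, so the claim is correct.

Answer: Yes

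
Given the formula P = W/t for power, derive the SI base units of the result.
Units of each symbol in P = W/t:
  W (work): kg·m²/s²
  t (time): s  → in the denominator, contributes 1/s

Multiplying the contributions: [kg·m²/s²] · [1/s]
Adding exponents of each base unit: kg: 1, m: 2, s: -3
SI base units of power: kg·m²/s³

Answer: kg·m²/s³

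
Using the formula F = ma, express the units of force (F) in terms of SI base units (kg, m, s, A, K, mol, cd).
Units of each symbol in F = ma:
  m (mass): kg
  a (acceleration): m/s²

Multiplying the contributions: [kg] · [m/s²]
Adding exponents of each base unit: kg: 1, m: 1, s: -2
SI base units of force: kg·m/s²

Answer: kg·m/s²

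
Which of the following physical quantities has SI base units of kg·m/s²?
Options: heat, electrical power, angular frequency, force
Checking the SI base units of each option:
  heat (Q = mcΔT): kg·m²/s²  ✗
  electrical power (P = IV): kg·m²/s³  ✗
  angular frequency (ω = 2πf): 1/s  ✗
  force (F = ma): kg·m/s²  ✓ matches

Only force has units kg·m/s².

Answer: force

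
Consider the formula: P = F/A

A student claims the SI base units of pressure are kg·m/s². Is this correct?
Units of each symbol in P = F/A:
  F (force): kg·m/s²
  A (area): m²  → in the denominator, contributes 1/m²

Multiplying the contributions: [kg·m/s²] · [1/m²]
Adding exponents of each base unit: kg: 1, m: -1, s: -2
SI base units of pressure: kg/(m·s²)

The claimed units kg·m/s² (exponents kg: 1, m: 1, s: -2) do not match the derived units kg/(m·s²) (exponents kg: 1, m: -1, s: -2), so the claim is incorrect.

Answer: No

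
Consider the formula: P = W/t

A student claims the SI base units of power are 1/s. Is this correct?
Units of each symbol in P = W/t:
  W (work): kg·m²/s²
  t (time): s  → in the denominator, contributes 1/s

Multiplying the contributions: [kg·m²/s²] · [1/s]
Adding exponents of each base unit: kg: 1, m: 2, s: -3
SI base units of power: kg·m²/s³

The claimed units 1/s (exponents s: -1) do not match the derived units kg·m²/s³ (exponents kg: 1, m: 2, s: -3), so the claim is incorrect.

Answer: No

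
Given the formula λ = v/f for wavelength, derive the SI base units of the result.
Units of each symbol in λ = v/f:
  v (wave speed): m/s
  f (frequency): 1/s  → in the denominator, contributes s

Multiplying the contributions: [m/s] · [s]
Adding exponents of each base unit: m: 1
SI base units of wavelength: m

Answer: m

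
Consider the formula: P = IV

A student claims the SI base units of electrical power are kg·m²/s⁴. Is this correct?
Units of each symbol in P = IV:
  I (current): A
  V (voltage, in volts): kg·m²/(s³·A)

Multiplying the contributions: [A] · [kg·m²/(s³·A)]
Adding exponents of each base unit: kg: 1, m: 2, s: -3
SI base units of electrical power: kg·m²/s³

The claimed units kg·m²/s⁴ (exponents kg: 1, m: 2, s: -4) do not match the derived units kg·m²/s³ (exponents kg: 1, m: 2, s: -3), so the claim is incorrect.

Answer: No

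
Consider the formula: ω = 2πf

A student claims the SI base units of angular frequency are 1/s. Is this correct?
Units of each symbol in ω = 2πf:
  f (frequency): 1/s
  The factor 2π is dimensionless.

Multiplying the contributions: [1/s]
Adding exponents of each base unit: s: -1
SI base units of angular frequency: 1/s

The claimed units 1/s match the derived units, so the claim is correct.

Answer: Yes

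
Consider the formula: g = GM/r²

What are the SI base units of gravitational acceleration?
Units of each symbol in g = GM/r²:
  G (gravitational constant): m³/(kg·s²)
  M (mass): kg
  r (distance): m  → to the power 2 in the denominator, contributes 1/m²

Multiplying the contributions: [m³/(kg·s²)] · [kg] · [1/m²]
Adding exponents of each base unit: m: 1, s: -2
SI base units of gravitational acceleration: m/s²

Answer: m/s²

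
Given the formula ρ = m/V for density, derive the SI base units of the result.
Units of each symbol in ρ = m/V:
  m (mass): kg
  V (volume): m³  → in the denominator, contributes 1/m³

Multiplying the contributions: [kg] · [1/m³]
Adding exponents of each base unit: kg: 1, m: -3
SI base units of density: kg/m³

Answer: kg/m³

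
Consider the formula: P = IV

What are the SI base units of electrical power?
Units of each symbol in P = IV:
  I (current): A
  V (voltage, in volts): kg·m²/(s³·A)

Multiplying the contributions: [A] · [kg·m²/(s³·A)]
Adding exponents of each base unit: kg: 1, m: 2, s: -3
SI base units of electrical power: kg·m²/s³

Answer: kg·m²/s³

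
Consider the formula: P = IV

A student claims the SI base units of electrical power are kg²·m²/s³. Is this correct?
Units of each symbol in P = IV:
  I (current): A
  V (voltage, in volts): kg·m²/(s³·A)

Multiplying the contributions: [A] · [kg·m²/(s³·A)]
Adding exponents of each base unit: kg: 1, m: 2, s: -3
SI base units of electrical power: kg·m²/s³

The claimed units kg²·m²/s³ (exponents kg: 2, m: 2, s: -3) do not match the derived units kg·m²/s³ (exponents kg: 1, m: 2, s: -3), so the claim is incorrect.

Answer: No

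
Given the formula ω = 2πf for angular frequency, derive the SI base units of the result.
Units of each symbol in ω = 2πf:
  f (frequency): 1/s
  The factor 2π is dimensionless.

Multiplying the contributions: [1/s]
Adding exponents of each base unit: s: -1
SI base units of angular frequency: 1/s

Answer: 1/s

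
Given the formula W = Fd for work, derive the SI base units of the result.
Units of each symbol in W = Fd:
  F (force): kg·m/s²
  d (displacement): m

Multiplying the contributions: [kg·m/s²] · [m]
Adding exponents of each base unit: kg: 1, m: 2, s: -2
SI base units of work: kg·m²/s²

Answer: kg·m²/s²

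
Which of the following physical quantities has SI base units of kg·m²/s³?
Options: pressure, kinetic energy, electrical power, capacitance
Checking the SI base units of each option:
  pressure (P = F/A): kg/(m·s²)  ✗
  kinetic energy (E = ½mv²): kg·m²/s²  ✗
  electrical power (P = IV): kg·m²/s³  ✓ matches
  capacitance (C = Q/V): s⁴·A²/(kg·m²)  ✗

Only electrical power has units kg·m²/s³.

Answer: electrical power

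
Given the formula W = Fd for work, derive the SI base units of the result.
Units of each symbol in W = Fd:
  F (force): kg·m/s²
  d (displacement): m

Multiplying the contributions: [kg·m/s²] · [m]
Adding exponents of each base unit: kg: 1, m: 2, s: -2
SI base units of work: kg·m²/s²

Answer: kg·m²/s²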